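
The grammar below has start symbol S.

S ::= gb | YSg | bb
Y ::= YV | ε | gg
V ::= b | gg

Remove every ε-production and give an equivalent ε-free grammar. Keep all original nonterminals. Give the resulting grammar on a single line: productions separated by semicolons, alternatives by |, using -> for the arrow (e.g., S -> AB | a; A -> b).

Nullable set: {Y}.
S -> YSg: Y nullable, giving Sg | YSg.
Drop Y -> ε.
Y -> YV: Y nullable, giving V | YV.
Unchanged (no nullable symbols): S -> bb; S -> gb; V -> b; V -> gg; Y -> gg.

S -> Sg | bb | gb | YSg; V -> b | gg; Y -> V | YV | gg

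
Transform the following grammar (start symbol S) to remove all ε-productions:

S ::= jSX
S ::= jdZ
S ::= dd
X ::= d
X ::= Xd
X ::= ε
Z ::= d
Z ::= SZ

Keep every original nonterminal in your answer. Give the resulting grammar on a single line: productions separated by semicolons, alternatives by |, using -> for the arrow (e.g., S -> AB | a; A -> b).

S -> dd | jS | jSX | jdZ; X -> d | Xd; Z -> d | SZ

Nullable set: {X}.
S -> jSX: X nullable, giving jS | jSX.
Drop X -> ε.
X -> Xd: X nullable, giving Xd | d.
Unchanged (no nullable symbols): S -> dd; S -> jdZ; X -> d; Z -> SZ; Z -> d.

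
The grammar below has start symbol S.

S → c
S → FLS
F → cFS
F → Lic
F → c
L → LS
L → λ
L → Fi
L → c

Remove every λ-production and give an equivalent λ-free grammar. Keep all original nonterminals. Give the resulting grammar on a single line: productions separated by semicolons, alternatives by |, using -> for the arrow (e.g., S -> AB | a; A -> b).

S -> c | FS | FLS; F -> c | ic | Lic | cFS; L -> S | c | Fi | LS

Nullable set: {L}.
S -> FLS: L nullable, giving FLS | FS.
F -> Lic: L nullable, giving Lic | ic.
Drop L -> λ.
L -> LS: L nullable, giving LS | S.
Unchanged (no nullable symbols): S -> c; F -> c; F -> cFS; L -> Fi; L -> c.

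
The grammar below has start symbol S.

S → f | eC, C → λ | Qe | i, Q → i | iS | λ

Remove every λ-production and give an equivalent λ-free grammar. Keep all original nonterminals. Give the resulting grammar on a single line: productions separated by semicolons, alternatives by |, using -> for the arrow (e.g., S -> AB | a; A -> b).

S -> e | f | eC; C -> e | i | Qe; Q -> i | iS

Nullable set: {C, Q}.
S -> eC: C nullable, giving e | eC.
Drop C -> λ.
C -> Qe: Q nullable, giving Qe | e.
Drop Q -> λ.
Unchanged (no nullable symbols): S -> f; C -> i; Q -> i; Q -> iS.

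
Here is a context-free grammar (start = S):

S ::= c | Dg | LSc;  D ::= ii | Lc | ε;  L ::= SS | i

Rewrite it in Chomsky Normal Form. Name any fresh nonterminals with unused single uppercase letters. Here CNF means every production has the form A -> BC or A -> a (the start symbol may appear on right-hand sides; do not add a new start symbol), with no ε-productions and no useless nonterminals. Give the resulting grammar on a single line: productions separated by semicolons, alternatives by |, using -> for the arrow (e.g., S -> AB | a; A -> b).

S -> c | g | DC | LE; A -> c; B -> i; C -> g; D -> BB | LA; E -> SA; L -> i | SS

Nullable: {D}; after ε-elimination: S -> c | g | Dg | LSc; D -> Lc | ii; L -> i | SS.
No unit productions to eliminate.
TERM: introduce A -> c, C -> g, B -> i and substitute in every rule of length ≥2.
BIN: S -> LSA becomes S -> LE, E -> SA.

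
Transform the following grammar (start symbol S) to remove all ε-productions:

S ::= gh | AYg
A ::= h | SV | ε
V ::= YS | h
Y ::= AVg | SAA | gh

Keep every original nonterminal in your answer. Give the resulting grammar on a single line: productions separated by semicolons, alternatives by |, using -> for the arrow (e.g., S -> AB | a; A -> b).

S -> Yg | gh | AYg; A -> h | SV; V -> h | YS; Y -> S | SA | Vg | gh | AVg | SAA

Nullable set: {A}.
S -> AYg: A nullable, giving AYg | Yg.
Drop A -> ε.
Y -> AVg: A nullable, giving AVg | Vg.
Y -> SAA: A, A nullable, giving S | SA | SAA.
Unchanged (no nullable symbols): S -> gh; A -> SV; A -> h; V -> YS; V -> h; Y -> gh.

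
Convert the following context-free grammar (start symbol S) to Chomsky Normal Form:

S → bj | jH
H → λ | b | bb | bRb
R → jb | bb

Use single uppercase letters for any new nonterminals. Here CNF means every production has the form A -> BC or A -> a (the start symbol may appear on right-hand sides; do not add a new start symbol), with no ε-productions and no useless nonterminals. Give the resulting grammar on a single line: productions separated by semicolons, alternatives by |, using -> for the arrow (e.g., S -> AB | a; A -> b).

S -> j | AB | BH; A -> b; B -> j; C -> RA; H -> b | AA | AC; R -> AA | BA

Nullable: {H}; after ε-elimination: S -> j | bj | jH; H -> b | bb | bRb; R -> bb | jb.
No unit productions to eliminate.
TERM: introduce A -> b, B -> j and substitute in every rule of length ≥2.
BIN: H -> ARA becomes H -> AC, C -> RA.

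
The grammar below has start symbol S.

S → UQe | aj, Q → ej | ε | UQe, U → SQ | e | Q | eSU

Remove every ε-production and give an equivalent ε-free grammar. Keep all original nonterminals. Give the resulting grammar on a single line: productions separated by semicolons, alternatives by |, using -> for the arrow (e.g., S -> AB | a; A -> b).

S -> e | Qe | Ue | aj | UQe; Q -> e | Qe | Ue | ej | UQe; U -> Q | S | e | SQ | eS | eSU

Nullable set: {Q, U}.
S -> UQe: U, Q nullable, giving Qe | UQe | Ue | e.
Drop Q -> ε.
Q -> UQe: U, Q nullable, giving Qe | UQe | Ue | e.
U -> Q: Q nullable, giving Q.
U -> SQ: Q nullable, giving S | SQ.
U -> eSU: U nullable, giving eS | eSU.
Unchanged (no nullable symbols): S -> aj; Q -> ej; U -> e.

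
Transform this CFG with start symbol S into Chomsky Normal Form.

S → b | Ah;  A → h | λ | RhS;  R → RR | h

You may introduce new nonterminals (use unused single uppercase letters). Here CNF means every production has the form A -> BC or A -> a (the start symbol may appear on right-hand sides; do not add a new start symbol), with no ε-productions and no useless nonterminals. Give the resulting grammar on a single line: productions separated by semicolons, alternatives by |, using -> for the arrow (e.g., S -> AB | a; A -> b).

Nullable: {A}; after ε-elimination: S -> b | h | Ah; A -> h | RhS; R -> h | RR.
No unit productions to eliminate.
TERM: introduce B -> h and substitute in every rule of length ≥2.
BIN: A -> RBS becomes A -> RC, C -> BS.

S -> b | h | AB; A -> h | RC; B -> h; C -> BS; R -> h | RR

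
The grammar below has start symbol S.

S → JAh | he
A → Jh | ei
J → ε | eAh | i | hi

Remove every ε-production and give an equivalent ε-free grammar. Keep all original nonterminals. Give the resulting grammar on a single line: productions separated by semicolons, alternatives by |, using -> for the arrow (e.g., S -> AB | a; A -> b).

Nullable set: {J}.
S -> JAh: J nullable, giving Ah | JAh.
A -> Jh: J nullable, giving Jh | h.
Drop J -> ε.
Unchanged (no nullable symbols): S -> he; A -> ei; J -> eAh; J -> hi; J -> i.

S -> Ah | he | JAh; A -> h | Jh | ei; J -> i | hi | eAh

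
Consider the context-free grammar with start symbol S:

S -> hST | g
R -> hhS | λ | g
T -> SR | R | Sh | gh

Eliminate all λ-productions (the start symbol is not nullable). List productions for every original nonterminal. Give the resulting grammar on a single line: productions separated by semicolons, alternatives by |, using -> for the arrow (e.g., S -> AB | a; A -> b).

Nullable set: {R, T}.
S -> hST: T nullable, giving hS | hST.
Drop R -> λ.
T -> R: R nullable, giving R.
T -> SR: R nullable, giving S | SR.
Unchanged (no nullable symbols): S -> g; R -> g; R -> hhS; T -> Sh; T -> gh.

S -> g | hS | hST; R -> g | hhS; T -> R | S | SR | Sh | gh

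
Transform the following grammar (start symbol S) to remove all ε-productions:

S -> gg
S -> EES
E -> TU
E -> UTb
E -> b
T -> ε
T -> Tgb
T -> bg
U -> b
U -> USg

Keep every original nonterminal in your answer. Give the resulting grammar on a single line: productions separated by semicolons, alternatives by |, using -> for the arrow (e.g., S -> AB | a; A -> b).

Nullable set: {T}.
E -> TU: T nullable, giving TU | U.
E -> UTb: T nullable, giving UTb | Ub.
Drop T -> ε.
T -> Tgb: T nullable, giving Tgb | gb.
Unchanged (no nullable symbols): S -> EES; S -> gg; E -> b; T -> bg; U -> USg; U -> b.

S -> gg | EES; E -> U | b | TU | Ub | UTb; T -> bg | gb | Tgb; U -> b | USg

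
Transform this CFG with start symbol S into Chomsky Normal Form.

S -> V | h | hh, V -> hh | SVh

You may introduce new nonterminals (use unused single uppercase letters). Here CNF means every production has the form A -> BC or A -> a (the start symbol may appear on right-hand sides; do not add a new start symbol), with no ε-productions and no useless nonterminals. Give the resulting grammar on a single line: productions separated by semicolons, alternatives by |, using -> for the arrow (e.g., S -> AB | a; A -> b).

No ε-productions.
After unit-elimination: S -> h | hh | SVh; V -> hh | SVh.
TERM: introduce A -> h and substitute in every rule of length ≥2.
BIN: S -> SVA becomes S -> SB, B -> VA; V -> SVA becomes V -> SC, C -> VA.

S -> h | AA | SB; A -> h; B -> VA; C -> VA; V -> AA | SC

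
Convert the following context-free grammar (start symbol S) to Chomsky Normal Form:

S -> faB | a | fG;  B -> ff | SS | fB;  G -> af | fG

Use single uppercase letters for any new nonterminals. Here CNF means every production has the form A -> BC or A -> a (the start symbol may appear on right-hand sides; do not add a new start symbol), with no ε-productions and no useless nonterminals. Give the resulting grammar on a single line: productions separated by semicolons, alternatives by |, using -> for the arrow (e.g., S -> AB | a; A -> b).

S -> a | AD | AG; A -> f; B -> AA | AB | SS; C -> a; D -> CB; G -> AG | CA

No ε-productions.
No unit productions to eliminate.
TERM: introduce C -> a, A -> f and substitute in every rule of length ≥2.
BIN: S -> ACB becomes S -> AD, D -> CB.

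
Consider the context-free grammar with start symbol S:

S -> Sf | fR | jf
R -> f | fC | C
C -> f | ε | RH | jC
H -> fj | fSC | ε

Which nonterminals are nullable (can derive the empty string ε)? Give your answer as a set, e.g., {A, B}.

{C, H, R}

Directly nullable (have an ε-rule): {C, H}.
R is nullable via R -> C (every symbol on the right is already known nullable).
Not nullable: S — each has a terminal in every rule's right-hand side or depends on a non-nullable symbol.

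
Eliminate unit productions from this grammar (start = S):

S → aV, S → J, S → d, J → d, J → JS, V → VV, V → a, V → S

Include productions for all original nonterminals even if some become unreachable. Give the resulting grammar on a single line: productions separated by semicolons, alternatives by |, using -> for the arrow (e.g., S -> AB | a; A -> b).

Unit productions: S->J, V->S.
Unit pairs (A ⇒* B via units): (S,J), (V,J), (V,S).
S: inherits non-unit rules of {J, S} → JS | aV | d.
J: inherits non-unit rules of {J} → JS | d.
V: inherits non-unit rules of {J, S, V} → JS | VV | a | aV | d.

S -> d | JS | aV; J -> d | JS; V -> a | d | JS | VV | aV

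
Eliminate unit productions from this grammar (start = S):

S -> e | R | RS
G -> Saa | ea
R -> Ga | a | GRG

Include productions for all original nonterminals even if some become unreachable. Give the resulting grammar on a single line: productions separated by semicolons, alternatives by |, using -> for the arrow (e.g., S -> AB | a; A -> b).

Unit productions: S->R.
Unit pairs (A ⇒* B via units): (S,R).
S: inherits non-unit rules of {R, S} → GRG | Ga | RS | a | e.
G: inherits non-unit rules of {G} → Saa | ea.
R: inherits non-unit rules of {R} → GRG | Ga | a.

S -> a | e | Ga | RS | GRG; G -> ea | Saa; R -> a | Ga | GRG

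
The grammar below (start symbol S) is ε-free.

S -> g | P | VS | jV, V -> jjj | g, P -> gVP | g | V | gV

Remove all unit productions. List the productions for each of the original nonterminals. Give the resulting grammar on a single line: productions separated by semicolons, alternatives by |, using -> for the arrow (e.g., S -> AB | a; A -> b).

Unit productions: P->V, S->P.
Unit pairs (A ⇒* B via units): (P,V), (S,P), (S,V).
S: inherits non-unit rules of {P, S, V} → VS | g | gV | gVP | jV | jjj.
P: inherits non-unit rules of {P, V} → g | gV | gVP | jjj.
V: inherits non-unit rules of {V} → g | jjj.

S -> g | VS | gV | jV | gVP | jjj; P -> g | gV | gVP | jjj; V -> g | jjj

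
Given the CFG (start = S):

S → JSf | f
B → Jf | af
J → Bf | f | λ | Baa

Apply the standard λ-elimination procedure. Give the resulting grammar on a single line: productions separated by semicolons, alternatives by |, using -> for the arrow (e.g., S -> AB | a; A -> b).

S -> f | Sf | JSf; B -> f | Jf | af; J -> f | Bf | Baa

Nullable set: {J}.
S -> JSf: J nullable, giving JSf | Sf.
B -> Jf: J nullable, giving Jf | f.
Drop J -> λ.
Unchanged (no nullable symbols): S -> f; B -> af; J -> Baa; J -> Bf; J -> f.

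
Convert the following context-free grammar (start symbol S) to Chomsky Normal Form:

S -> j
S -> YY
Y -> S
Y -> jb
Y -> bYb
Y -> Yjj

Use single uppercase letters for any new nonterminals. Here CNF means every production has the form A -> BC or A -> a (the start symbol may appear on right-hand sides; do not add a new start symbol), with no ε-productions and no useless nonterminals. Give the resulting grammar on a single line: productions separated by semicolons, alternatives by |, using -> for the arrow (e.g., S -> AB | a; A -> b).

S -> j | YY; A -> j; B -> b; C -> YB; D -> AA; Y -> j | AB | BC | YD | YY

No ε-productions.
After unit-elimination: S -> j | YY; Y -> j | YY | jb | Yjj | bYb.
TERM: introduce B -> b, A -> j and substitute in every rule of length ≥2.
BIN: Y -> BYB becomes Y -> BC, C -> YB; Y -> YAA becomes Y -> YD, D -> AA.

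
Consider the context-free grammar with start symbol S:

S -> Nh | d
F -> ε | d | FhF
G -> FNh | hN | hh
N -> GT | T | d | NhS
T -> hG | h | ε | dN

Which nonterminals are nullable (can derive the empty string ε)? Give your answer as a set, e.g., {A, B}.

{F, N, T}

Directly nullable (have an ε-rule): {F, T}.
N is nullable via N -> T (every symbol on the right is already known nullable).
Not nullable: G, S — each has a terminal in every rule's right-hand side or depends on a non-nullable symbol.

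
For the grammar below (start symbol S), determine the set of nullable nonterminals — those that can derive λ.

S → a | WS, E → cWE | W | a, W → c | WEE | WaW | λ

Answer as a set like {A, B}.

Directly nullable (have an ε-rule): {W}.
E is nullable via E -> W (every symbol on the right is already known nullable).
Not nullable: S — each has a terminal in every rule's right-hand side or depends on a non-nullable symbol.

{E, W}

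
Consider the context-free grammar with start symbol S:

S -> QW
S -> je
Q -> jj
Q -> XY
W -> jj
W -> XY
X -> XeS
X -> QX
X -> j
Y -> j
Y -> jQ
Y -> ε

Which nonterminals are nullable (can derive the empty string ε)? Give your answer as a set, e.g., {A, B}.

Directly nullable (have an ε-rule): {Y}.
Not nullable: Q, S, W, X — each has a terminal in every rule's right-hand side or depends on a non-nullable symbol.

{Y}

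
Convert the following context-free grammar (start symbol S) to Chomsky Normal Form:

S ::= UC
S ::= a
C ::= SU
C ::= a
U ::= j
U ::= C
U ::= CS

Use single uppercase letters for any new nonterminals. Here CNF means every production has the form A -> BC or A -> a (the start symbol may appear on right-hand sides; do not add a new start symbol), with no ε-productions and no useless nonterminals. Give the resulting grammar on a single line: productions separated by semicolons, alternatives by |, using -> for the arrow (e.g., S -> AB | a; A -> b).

No ε-productions.
After unit-elimination: S -> a | UC; C -> a | SU; U -> a | j | CS | SU.

S -> a | UC; C -> a | SU; U -> a | j | CS | SU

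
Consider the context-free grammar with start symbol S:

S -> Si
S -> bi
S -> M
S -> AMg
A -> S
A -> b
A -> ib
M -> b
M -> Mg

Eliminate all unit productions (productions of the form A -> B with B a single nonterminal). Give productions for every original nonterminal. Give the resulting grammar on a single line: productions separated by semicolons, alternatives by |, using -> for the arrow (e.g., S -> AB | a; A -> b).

Unit productions: A->S, S->M.
Unit pairs (A ⇒* B via units): (A,M), (A,S), (S,M).
S: inherits non-unit rules of {M, S} → AMg | Mg | Si | b | bi.
A: inherits non-unit rules of {A, M, S} → AMg | Mg | Si | b | bi | ib.
M: inherits non-unit rules of {M} → Mg | b.

S -> b | Mg | Si | bi | AMg; A -> b | Mg | Si | bi | ib | AMg; M -> b | Mg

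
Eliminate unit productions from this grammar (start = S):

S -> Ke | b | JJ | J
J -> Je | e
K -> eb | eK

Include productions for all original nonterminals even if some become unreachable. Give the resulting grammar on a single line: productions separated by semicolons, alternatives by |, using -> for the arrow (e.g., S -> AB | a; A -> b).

Unit productions: S->J.
Unit pairs (A ⇒* B via units): (S,J).
S: inherits non-unit rules of {J, S} → JJ | Je | Ke | b | e.
J: inherits non-unit rules of {J} → Je | e.
K: inherits non-unit rules of {K} → eK | eb.

S -> b | e | JJ | Je | Ke; J -> e | Je; K -> eK | eb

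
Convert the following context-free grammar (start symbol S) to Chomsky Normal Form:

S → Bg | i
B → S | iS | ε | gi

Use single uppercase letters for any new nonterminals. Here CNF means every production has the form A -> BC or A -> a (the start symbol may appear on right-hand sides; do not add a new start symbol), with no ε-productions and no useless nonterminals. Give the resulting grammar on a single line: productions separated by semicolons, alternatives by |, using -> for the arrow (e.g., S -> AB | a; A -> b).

S -> g | i | BA; A -> g; B -> g | i | AC | BA | CS; C -> i

Nullable: {B}; after ε-elimination: S -> g | i | Bg; B -> S | gi | iS.
After unit-elimination: S -> g | i | Bg; B -> g | i | Bg | gi | iS.
TERM: introduce A -> g, C -> i and substitute in every rule of length ≥2.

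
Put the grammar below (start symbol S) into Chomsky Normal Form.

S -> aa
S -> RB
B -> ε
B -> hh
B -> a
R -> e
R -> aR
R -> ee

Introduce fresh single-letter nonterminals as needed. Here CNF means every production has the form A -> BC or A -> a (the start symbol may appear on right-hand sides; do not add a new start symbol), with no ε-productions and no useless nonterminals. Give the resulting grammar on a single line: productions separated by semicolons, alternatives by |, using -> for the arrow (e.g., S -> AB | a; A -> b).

Nullable: {B}; after ε-elimination: S -> R | RB | aa; B -> a | hh; R -> e | aR | ee.
After unit-elimination: S -> e | RB | aR | aa | ee; B -> a | hh; R -> e | aR | ee.
TERM: introduce C -> a, D -> e, A -> h and substitute in every rule of length ≥2.

S -> e | CC | CR | DD | RB; A -> h; B -> a | AA; C -> a; D -> e; R -> e | CR | DD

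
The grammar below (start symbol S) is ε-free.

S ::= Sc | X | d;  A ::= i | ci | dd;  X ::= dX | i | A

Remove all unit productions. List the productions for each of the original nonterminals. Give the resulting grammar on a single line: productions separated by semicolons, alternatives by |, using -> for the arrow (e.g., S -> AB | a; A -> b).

S -> d | i | Sc | ci | dX | dd; A -> i | ci | dd; X -> i | ci | dX | dd

Unit productions: S->X, X->A.
Unit pairs (A ⇒* B via units): (S,A), (S,X), (X,A).
S: inherits non-unit rules of {A, S, X} → Sc | ci | d | dX | dd | i.
A: inherits non-unit rules of {A} → ci | dd | i.
X: inherits non-unit rules of {A, X} → ci | dX | dd | i.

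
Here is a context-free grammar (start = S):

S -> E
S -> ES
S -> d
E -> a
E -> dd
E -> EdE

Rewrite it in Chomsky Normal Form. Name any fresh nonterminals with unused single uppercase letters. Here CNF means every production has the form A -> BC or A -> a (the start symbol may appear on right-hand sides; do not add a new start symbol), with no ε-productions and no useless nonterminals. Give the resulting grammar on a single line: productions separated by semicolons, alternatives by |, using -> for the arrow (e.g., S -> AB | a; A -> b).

S -> a | d | AA | EC | ES; A -> d; B -> AE; C -> AE; E -> a | AA | EB

No ε-productions.
After unit-elimination: S -> a | d | ES | dd | EdE; E -> a | dd | EdE.
TERM: introduce A -> d and substitute in every rule of length ≥2.
BIN: E -> EAE becomes E -> EB, B -> AE; S -> EAE becomes S -> EC, C -> AE.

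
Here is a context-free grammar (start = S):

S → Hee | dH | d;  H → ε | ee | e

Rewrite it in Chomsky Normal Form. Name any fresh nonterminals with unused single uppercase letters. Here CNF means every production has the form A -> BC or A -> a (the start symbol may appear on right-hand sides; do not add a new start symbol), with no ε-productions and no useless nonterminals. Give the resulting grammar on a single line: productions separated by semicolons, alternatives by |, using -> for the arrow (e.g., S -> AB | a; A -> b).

S -> d | AA | BH | HC; A -> e; B -> d; C -> AA; H -> e | AA

Nullable: {H}; after ε-elimination: S -> d | dH | ee | Hee; H -> e | ee.
No unit productions to eliminate.
TERM: introduce B -> d, A -> e and substitute in every rule of length ≥2.
BIN: S -> HAA becomes S -> HC, C -> AA.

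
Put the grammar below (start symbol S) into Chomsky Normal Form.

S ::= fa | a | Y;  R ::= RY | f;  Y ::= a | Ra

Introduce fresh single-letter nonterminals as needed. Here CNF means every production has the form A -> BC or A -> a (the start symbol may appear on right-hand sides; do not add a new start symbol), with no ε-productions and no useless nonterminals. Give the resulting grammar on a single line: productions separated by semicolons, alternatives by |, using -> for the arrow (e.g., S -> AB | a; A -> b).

S -> a | BA | RA; A -> a; B -> f; R -> f | RY; Y -> a | RA

No ε-productions.
After unit-elimination: S -> a | Ra | fa; R -> f | RY; Y -> a | Ra.
TERM: introduce A -> a, B -> f and substitute in every rule of length ≥2.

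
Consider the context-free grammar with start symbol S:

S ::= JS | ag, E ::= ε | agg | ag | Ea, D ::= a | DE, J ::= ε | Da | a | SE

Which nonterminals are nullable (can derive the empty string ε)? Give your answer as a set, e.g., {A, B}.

Directly nullable (have an ε-rule): {E, J}.
Not nullable: D, S — each has a terminal in every rule's right-hand side or depends on a non-nullable symbol.

{E, J}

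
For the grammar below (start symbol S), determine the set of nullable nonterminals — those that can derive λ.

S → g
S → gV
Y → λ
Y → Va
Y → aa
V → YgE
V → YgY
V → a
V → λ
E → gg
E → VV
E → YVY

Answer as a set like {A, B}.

{E, V, Y}

Directly nullable (have an ε-rule): {V, Y}.
E is nullable via E -> VV (every symbol on the right is already known nullable).
Not nullable: S — each has a terminal in every rule's right-hand side or depends on a non-nullable symbol.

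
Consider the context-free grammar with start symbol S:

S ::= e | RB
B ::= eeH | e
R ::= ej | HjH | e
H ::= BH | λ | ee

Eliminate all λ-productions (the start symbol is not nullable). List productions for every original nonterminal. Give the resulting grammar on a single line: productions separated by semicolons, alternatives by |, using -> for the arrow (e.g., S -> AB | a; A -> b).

Nullable set: {H}.
B -> eeH: H nullable, giving ee | eeH.
Drop H -> λ.
H -> BH: H nullable, giving B | BH.
R -> HjH: H, H nullable, giving Hj | HjH | j | jH.
Unchanged (no nullable symbols): S -> RB; S -> e; B -> e; H -> ee; R -> e; R -> ej.

S -> e | RB; B -> e | ee | eeH; H -> B | BH | ee; R -> e | j | Hj | ej | jH | HjH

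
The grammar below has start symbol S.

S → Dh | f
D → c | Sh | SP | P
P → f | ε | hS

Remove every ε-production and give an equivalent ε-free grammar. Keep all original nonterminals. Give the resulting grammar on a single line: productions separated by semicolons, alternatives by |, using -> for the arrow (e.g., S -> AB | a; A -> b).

S -> f | h | Dh; D -> P | S | c | SP | Sh; P -> f | hS

Nullable set: {D, P}.
S -> Dh: D nullable, giving Dh | h.
D -> P: P nullable, giving P.
D -> SP: P nullable, giving S | SP.
Drop P -> ε.
Unchanged (no nullable symbols): S -> f; D -> Sh; D -> c; P -> f; P -> hS.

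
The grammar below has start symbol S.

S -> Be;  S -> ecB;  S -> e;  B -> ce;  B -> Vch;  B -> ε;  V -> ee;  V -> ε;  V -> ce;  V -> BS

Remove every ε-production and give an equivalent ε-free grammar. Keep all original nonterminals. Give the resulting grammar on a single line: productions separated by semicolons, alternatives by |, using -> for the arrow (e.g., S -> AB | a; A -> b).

Nullable set: {B, V}.
S -> Be: B nullable, giving Be | e.
S -> ecB: B nullable, giving ec | ecB.
Drop B -> ε.
B -> Vch: V nullable, giving Vch | ch.
Drop V -> ε.
V -> BS: B nullable, giving BS | S.
Unchanged (no nullable symbols): S -> e; B -> ce; V -> ce; V -> ee.

S -> e | Be | ec | ecB; B -> ce | ch | Vch; V -> S | BS | ce | ee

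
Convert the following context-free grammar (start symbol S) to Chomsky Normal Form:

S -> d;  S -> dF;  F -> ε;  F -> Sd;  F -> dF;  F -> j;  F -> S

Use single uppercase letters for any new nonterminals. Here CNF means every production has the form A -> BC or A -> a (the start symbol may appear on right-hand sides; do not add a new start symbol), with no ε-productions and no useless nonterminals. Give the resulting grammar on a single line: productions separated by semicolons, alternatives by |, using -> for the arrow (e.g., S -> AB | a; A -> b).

S -> d | AF; A -> d; F -> d | j | AF | SA

Nullable: {F}; after ε-elimination: S -> d | dF; F -> S | d | j | Sd | dF.
After unit-elimination: S -> d | dF; F -> d | j | Sd | dF.
TERM: introduce A -> d and substitute in every rule of length ≥2.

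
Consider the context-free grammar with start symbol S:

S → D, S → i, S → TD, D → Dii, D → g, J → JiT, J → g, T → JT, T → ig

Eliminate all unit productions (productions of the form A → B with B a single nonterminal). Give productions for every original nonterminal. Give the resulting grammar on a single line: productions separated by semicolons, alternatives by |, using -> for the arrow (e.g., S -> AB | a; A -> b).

S -> g | i | TD | Dii; D -> g | Dii; J -> g | JiT; T -> JT | ig

Unit productions: S->D.
Unit pairs (A ⇒* B via units): (S,D).
S: inherits non-unit rules of {D, S} → Dii | TD | g | i.
D: inherits non-unit rules of {D} → Dii | g.
J: inherits non-unit rules of {J} → JiT | g.
T: inherits non-unit rules of {T} → JT | ig.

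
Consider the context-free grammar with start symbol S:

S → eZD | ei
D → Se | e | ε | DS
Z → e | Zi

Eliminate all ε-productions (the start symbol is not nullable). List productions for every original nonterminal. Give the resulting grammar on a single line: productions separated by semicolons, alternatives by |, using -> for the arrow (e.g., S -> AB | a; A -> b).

Nullable set: {D}.
S -> eZD: D nullable, giving eZ | eZD.
Drop D -> ε.
D -> DS: D nullable, giving DS | S.
Unchanged (no nullable symbols): S -> ei; D -> Se; D -> e; Z -> Zi; Z -> e.

S -> eZ | ei | eZD; D -> S | e | DS | Se; Z -> e | Zi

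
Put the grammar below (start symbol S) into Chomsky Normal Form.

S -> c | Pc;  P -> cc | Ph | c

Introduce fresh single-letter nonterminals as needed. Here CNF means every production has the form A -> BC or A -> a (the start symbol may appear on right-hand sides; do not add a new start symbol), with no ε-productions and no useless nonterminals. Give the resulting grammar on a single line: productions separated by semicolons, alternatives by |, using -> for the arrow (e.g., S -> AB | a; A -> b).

S -> c | PB; A -> h; B -> c; P -> c | BB | PA

No ε-productions.
No unit productions to eliminate.
TERM: introduce B -> c, A -> h and substitute in every rule of length ≥2.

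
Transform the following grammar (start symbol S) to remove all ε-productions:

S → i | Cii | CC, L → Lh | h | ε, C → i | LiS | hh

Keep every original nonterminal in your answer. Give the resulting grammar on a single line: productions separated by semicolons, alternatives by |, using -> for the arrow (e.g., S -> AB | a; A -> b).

Nullable set: {L}.
C -> LiS: L nullable, giving LiS | iS.
Drop L -> ε.
L -> Lh: L nullable, giving Lh | h.
Unchanged (no nullable symbols): S -> CC; S -> Cii; S -> i; C -> hh; C -> i; L -> h.

S -> i | CC | Cii; C -> i | hh | iS | LiS; L -> h | Lh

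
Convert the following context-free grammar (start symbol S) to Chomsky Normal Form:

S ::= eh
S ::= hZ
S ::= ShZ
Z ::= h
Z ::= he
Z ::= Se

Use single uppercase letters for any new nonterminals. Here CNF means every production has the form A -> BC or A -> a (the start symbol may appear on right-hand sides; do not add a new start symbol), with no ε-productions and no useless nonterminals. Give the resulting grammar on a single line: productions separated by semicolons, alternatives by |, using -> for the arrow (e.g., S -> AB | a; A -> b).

S -> AZ | BA | SC; A -> h; B -> e; C -> AZ; Z -> h | AB | SB

No ε-productions.
No unit productions to eliminate.
TERM: introduce B -> e, A -> h and substitute in every rule of length ≥2.
BIN: S -> SAZ becomes S -> SC, C -> AZ.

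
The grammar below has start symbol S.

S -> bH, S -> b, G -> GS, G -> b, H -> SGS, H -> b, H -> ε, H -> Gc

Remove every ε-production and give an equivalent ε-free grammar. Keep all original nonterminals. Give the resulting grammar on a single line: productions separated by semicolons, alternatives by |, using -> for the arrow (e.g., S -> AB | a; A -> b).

S -> b | bH; G -> b | GS; H -> b | Gc | SGS

Nullable set: {H}.
S -> bH: H nullable, giving b | bH.
Drop H -> ε.
Unchanged (no nullable symbols): S -> b; G -> GS; G -> b; H -> Gc; H -> SGS; H -> b.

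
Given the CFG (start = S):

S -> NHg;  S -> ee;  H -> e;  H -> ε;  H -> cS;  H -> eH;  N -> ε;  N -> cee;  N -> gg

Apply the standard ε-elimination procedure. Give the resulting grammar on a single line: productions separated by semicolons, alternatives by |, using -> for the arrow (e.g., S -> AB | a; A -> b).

Nullable set: {H, N}.
S -> NHg: N, H nullable, giving Hg | NHg | Ng | g.
Drop H -> ε.
H -> eH: H nullable, giving e | eH.
Drop N -> ε.
Unchanged (no nullable symbols): S -> ee; H -> cS; H -> e; N -> cee; N -> gg.

S -> g | Hg | Ng | ee | NHg; H -> e | cS | eH; N -> gg | cee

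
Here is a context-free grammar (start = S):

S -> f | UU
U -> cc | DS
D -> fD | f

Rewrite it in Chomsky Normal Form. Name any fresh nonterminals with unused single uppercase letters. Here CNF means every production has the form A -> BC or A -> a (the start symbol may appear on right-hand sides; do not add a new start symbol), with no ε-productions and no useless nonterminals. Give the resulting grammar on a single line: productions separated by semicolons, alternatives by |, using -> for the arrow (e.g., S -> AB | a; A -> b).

S -> f | UU; A -> f; B -> c; D -> f | AD; U -> BB | DS

No ε-productions.
No unit productions to eliminate.
TERM: introduce B -> c, A -> f and substitute in every rule of length ≥2.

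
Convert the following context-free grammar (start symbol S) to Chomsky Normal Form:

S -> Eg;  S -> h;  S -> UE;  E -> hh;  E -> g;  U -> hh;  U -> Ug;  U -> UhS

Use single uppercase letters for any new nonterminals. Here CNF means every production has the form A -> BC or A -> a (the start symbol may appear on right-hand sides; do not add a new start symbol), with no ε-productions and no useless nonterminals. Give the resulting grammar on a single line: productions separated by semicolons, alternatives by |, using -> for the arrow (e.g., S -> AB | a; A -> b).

No ε-productions.
No unit productions to eliminate.
TERM: introduce B -> g, A -> h and substitute in every rule of length ≥2.
BIN: U -> UAS becomes U -> UC, C -> AS.

S -> h | EB | UE; A -> h; B -> g; C -> AS; E -> g | AA; U -> AA | UB | UC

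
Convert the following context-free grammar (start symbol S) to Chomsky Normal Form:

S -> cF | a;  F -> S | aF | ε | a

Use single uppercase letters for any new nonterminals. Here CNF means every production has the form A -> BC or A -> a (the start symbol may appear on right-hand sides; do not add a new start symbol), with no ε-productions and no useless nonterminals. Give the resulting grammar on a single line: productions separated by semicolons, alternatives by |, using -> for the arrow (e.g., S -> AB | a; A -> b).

S -> a | c | BF; A -> a; B -> c; F -> a | c | AF | BF

Nullable: {F}; after ε-elimination: S -> a | c | cF; F -> S | a | aF.
After unit-elimination: S -> a | c | cF; F -> a | c | aF | cF.
TERM: introduce A -> a, B -> c and substitute in every rule of length ≥2.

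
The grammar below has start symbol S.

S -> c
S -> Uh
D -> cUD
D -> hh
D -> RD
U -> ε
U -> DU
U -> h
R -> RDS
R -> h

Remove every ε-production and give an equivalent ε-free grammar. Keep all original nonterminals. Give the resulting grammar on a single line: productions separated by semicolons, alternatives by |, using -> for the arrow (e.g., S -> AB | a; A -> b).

Nullable set: {U}.
S -> Uh: U nullable, giving Uh | h.
D -> cUD: U nullable, giving cD | cUD.
Drop U -> ε.
U -> DU: U nullable, giving D | DU.
Unchanged (no nullable symbols): S -> c; D -> RD; D -> hh; R -> RDS; R -> h; U -> h.

S -> c | h | Uh; D -> RD | cD | hh | cUD; R -> h | RDS; U -> D | h | DU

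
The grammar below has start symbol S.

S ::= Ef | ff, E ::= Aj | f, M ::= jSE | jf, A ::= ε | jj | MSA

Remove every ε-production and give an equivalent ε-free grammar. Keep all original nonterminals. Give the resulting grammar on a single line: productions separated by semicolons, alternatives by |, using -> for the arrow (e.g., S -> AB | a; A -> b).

Nullable set: {A}.
Drop A -> ε.
A -> MSA: A nullable, giving MS | MSA.
E -> Aj: A nullable, giving Aj | j.
Unchanged (no nullable symbols): S -> Ef; S -> ff; A -> jj; E -> f; M -> jSE; M -> jf.

S -> Ef | ff; A -> MS | jj | MSA; E -> f | j | Aj; M -> jf | jSE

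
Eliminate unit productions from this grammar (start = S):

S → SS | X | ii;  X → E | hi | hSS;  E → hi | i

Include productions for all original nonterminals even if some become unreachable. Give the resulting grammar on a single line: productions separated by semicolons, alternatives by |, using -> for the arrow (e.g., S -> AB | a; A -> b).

S -> i | SS | hi | ii | hSS; E -> i | hi; X -> i | hi | hSS

Unit productions: S->X, X->E.
Unit pairs (A ⇒* B via units): (S,E), (S,X), (X,E).
S: inherits non-unit rules of {E, S, X} → SS | hSS | hi | i | ii.
E: inherits non-unit rules of {E} → hi | i.
X: inherits non-unit rules of {E, X} → hSS | hi | i.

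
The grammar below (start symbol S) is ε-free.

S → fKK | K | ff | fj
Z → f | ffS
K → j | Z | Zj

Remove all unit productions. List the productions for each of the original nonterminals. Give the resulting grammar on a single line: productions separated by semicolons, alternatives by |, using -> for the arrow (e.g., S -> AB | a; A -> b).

Unit productions: K->Z, S->K.
Unit pairs (A ⇒* B via units): (K,Z), (S,K), (S,Z).
S: inherits non-unit rules of {K, S, Z} → Zj | f | fKK | ff | ffS | fj | j.
K: inherits non-unit rules of {K, Z} → Zj | f | ffS | j.
Z: inherits non-unit rules of {Z} → f | ffS.

S -> f | j | Zj | ff | fj | fKK | ffS; K -> f | j | Zj | ffS; Z -> f | ffS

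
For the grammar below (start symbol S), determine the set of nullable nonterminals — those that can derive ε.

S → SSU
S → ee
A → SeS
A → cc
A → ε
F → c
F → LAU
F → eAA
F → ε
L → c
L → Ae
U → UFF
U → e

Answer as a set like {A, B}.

{A, F}

Directly nullable (have an ε-rule): {A, F}.
Not nullable: L, S, U — each has a terminal in every rule's right-hand side or depends on a non-nullable symbol.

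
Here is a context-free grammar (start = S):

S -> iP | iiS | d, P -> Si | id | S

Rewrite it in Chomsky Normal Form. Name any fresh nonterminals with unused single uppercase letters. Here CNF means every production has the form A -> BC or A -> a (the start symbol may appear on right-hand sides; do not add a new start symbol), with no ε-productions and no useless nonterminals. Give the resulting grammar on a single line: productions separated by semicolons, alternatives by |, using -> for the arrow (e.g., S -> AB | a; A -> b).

No ε-productions.
After unit-elimination: S -> d | iP | iiS; P -> d | Si | iP | id | iiS.
TERM: introduce B -> d, A -> i and substitute in every rule of length ≥2.
BIN: P -> AAS becomes P -> AC, C -> AS; S -> AAS becomes S -> AD, D -> AS.

S -> d | AD | AP; A -> i; B -> d; C -> AS; D -> AS; P -> d | AB | AC | AP | SA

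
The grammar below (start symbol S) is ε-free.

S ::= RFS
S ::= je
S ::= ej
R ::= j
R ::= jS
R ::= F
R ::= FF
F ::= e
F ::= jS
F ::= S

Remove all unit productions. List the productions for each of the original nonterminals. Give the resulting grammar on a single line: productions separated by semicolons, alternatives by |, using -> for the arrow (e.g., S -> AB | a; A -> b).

S -> ej | je | RFS; F -> e | ej | jS | je | RFS; R -> e | j | FF | ej | jS | je | RFS

Unit productions: F->S, R->F.
Unit pairs (A ⇒* B via units): (F,S), (R,F), (R,S).
S: inherits non-unit rules of {S} → RFS | ej | je.
F: inherits non-unit rules of {F, S} → RFS | e | ej | jS | je.
R: inherits non-unit rules of {F, R, S} → FF | RFS | e | ej | j | jS | je.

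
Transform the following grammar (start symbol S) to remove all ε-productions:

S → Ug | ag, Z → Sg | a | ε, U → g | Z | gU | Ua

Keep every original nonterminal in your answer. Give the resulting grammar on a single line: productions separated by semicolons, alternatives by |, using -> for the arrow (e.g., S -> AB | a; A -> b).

S -> g | Ug | ag; U -> Z | a | g | Ua | gU; Z -> a | Sg

Nullable set: {U, Z}.
S -> Ug: U nullable, giving Ug | g.
U -> Ua: U nullable, giving Ua | a.
U -> Z: Z nullable, giving Z.
U -> gU: U nullable, giving g | gU.
Drop Z -> ε.
Unchanged (no nullable symbols): S -> ag; U -> g; Z -> Sg; Z -> a.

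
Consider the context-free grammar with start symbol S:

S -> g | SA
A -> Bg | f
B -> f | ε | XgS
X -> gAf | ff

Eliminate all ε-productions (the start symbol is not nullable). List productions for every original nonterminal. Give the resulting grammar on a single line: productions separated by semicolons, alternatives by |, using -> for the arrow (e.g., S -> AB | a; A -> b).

S -> g | SA; A -> f | g | Bg; B -> f | XgS; X -> ff | gAf

Nullable set: {B}.
A -> Bg: B nullable, giving Bg | g.
Drop B -> ε.
Unchanged (no nullable symbols): S -> SA; S -> g; A -> f; B -> XgS; B -> f; X -> ff; X -> gAf.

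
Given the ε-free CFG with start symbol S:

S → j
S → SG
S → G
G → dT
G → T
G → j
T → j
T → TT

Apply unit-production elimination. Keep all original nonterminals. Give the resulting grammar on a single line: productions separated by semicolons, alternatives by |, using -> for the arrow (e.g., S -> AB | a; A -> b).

S -> j | SG | TT | dT; G -> j | TT | dT; T -> j | TT

Unit productions: G->T, S->G.
Unit pairs (A ⇒* B via units): (G,T), (S,G), (S,T).
S: inherits non-unit rules of {G, S, T} → SG | TT | dT | j.
G: inherits non-unit rules of {G, T} → TT | dT | j.
T: inherits non-unit rules of {T} → TT | j.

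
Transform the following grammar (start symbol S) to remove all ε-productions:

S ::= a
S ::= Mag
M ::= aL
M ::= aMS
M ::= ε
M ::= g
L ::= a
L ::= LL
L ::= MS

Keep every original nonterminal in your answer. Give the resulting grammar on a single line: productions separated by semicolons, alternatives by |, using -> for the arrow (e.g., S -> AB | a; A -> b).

Nullable set: {M}.
S -> Mag: M nullable, giving Mag | ag.
L -> MS: M nullable, giving MS | S.
Drop M -> ε.
M -> aMS: M nullable, giving aMS | aS.
Unchanged (no nullable symbols): S -> a; L -> LL; L -> a; M -> aL; M -> g.

S -> a | ag | Mag; L -> S | a | LL | MS; M -> g | aL | aS | aMS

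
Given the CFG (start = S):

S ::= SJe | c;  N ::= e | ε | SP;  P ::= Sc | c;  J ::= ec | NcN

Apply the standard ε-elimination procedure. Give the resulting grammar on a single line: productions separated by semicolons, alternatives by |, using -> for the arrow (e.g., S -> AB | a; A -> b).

S -> c | SJe; J -> c | Nc | cN | ec | NcN; N -> e | SP; P -> c | Sc

Nullable set: {N}.
J -> NcN: N, N nullable, giving Nc | NcN | c | cN.
Drop N -> ε.
Unchanged (no nullable symbols): S -> SJe; S -> c; J -> ec; N -> SP; N -> e; P -> Sc; P -> c.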